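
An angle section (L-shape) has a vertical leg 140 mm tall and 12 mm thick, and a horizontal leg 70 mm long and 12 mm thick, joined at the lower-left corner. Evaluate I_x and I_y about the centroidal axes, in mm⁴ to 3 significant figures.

Split into non-overlapping primitives; take the origin at the lower-left of the bounding box.
Vertical leg: 12 × 140, A = 1 680 mm², y = 70 mm, Ī = 2 744 000 mm⁴.
Horizontal leg (remainder): 58 × 12, A = 696 mm², y = 6 mm, Ī = 8 352 mm⁴.
Centroid: ȳ = ΣA·y / ΣA = 51.253 mm.
Transfer each piece to the centroidal x-axis using Ī + A·d² with d = y − 51.253:
  vertical leg: d = 18.747 mm → contributes +3 334 466 mm⁴
  horizontal leg (remainder): d = -45.253 mm → contributes +1 433 615 mm⁴
Total I = 4 768 080 mm⁴.
For the y-axis: x̄ = 16.253 mm.
Repeating about the centroidal y-axis gives I_y = 818 120 mm⁴.

I_x ≈ 4.77 × 10⁶ mm⁴, I_y ≈ 8.18 × 10⁵ mm⁴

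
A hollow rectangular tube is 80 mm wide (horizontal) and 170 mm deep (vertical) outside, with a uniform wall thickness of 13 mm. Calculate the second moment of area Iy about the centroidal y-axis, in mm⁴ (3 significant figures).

Decompose the section into non-overlapping parts with the origin at the bottom-left of its bounding rectangle.
Outer rectangle: 80 × 170, A = 13 600 mm², x = 40 mm, Ī = 7 253 333 mm⁴.
Inner void (subtracted): 54 × 144, A = 7 776 mm², x = 40 mm, Ī = 1 889 568 mm⁴.
By symmetry the centroid is at mid-width, x̄ = 40 mm.
All pieces are centred on the centroidal y-axis, so I = ΣĪ (holes subtracted) = 5 363 765 mm⁴.

Iy ≈ 5.36 × 10⁶ mm⁴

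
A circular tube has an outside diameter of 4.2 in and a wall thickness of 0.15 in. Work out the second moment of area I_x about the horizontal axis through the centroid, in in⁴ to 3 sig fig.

Treat the section as a set of non-overlapping primitives; coordinates are from the bounding-box lower-left.
Outer circle: ⌀4.2, A = 13.854 in², y = 2.1 in, Ī = 15.275 in⁴.
Bore (subtracted): ⌀3.9, A = 11.946 in², y = 2.1 in, Ī = 11.356 in⁴.
By symmetry the centroid is at mid-height, ȳ = 2.1 in.
All pieces are centred on the horizontal axis through the centroid, so I = ΣĪ (holes subtracted) = 3.9184 in⁴.

I_x ≈ 3.92 in⁴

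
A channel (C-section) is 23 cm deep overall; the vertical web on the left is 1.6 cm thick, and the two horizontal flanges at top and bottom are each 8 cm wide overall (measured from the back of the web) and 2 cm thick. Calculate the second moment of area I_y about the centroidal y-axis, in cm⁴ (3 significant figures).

Treat the section as a set of non-overlapping primitives; coordinates are from the bounding-box lower-left.
Web: 1.6 × 23, A = 36.8 cm², x = 0.8 cm, Ī = 7.8507 cm⁴.
Top flange (beyond web): 6.4 × 2, A = 12.8 cm², x = 4.8 cm, Ī = 43.691 cm⁴.
Bottom flange (beyond web): 6.4 × 2, A = 12.8 cm², x = 4.8 cm, Ī = 43.691 cm⁴.
Centroid: x̄ = ΣA·x / ΣA = 2.441 cm.
Transfer each piece to the centroidal y-axis using Ī + A·d² with d = x − 2.441:
  web: d = -1.641 cm → contributes +106.95 cm⁴
  top flange (beyond web): d = 2.359 cm → contributes +114.92 cm⁴
  bottom flange (beyond web): d = 2.359 cm → contributes +114.92 cm⁴
Total I = 336.79 cm⁴.

I_y ≈ 337 cm⁴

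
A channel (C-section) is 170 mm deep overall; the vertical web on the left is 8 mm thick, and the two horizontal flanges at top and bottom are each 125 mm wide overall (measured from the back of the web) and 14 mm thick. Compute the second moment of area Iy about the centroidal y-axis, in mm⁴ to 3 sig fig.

Iy ≈ 7.50 × 10⁶ mm⁴

Break the section into simple shapes (no overlaps), measuring from the bottom-left corner of the bounding box.
Web: 8 × 170, A = 1 360 mm², x = 4 mm, Ī = 7253.3 mm⁴.
Top flange (beyond web): 117 × 14, A = 1 638 mm², x = 66.5 mm, Ī = 1 868 549 mm⁴.
Bottom flange (beyond web): 117 × 14, A = 1 638 mm², x = 66.5 mm, Ī = 1 868 549 mm⁴.
Centroid: x̄ = ΣA·x / ΣA = 48.165 mm.
Transfer each piece to the centroidal y-axis using Ī + A·d² with d = x − 48.165:
  web: d = -44.165 mm → contributes +2 660 025 mm⁴
  top flange (beyond web): d = 18.335 mm → contributes +2 419 185 mm⁴
  bottom flange (beyond web): d = 18.335 mm → contributes +2 419 185 mm⁴
Total I = 7 498 395 mm⁴.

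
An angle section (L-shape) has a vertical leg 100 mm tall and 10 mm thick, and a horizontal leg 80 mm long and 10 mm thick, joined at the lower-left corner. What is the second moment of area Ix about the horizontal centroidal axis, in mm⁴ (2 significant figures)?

Treat the section as a set of non-overlapping primitives; coordinates are from the bounding-box lower-left.
Vertical leg: 10 × 100, A = 1 000 mm², y = 50 mm, Ī = 833 333 mm⁴.
Horizontal leg (remainder): 70 × 10, A = 700 mm², y = 5 mm, Ī = 5 833 mm⁴.
Centroid: ȳ = ΣA·y / ΣA = 31.47 mm.
Transfer each piece to the horizontal centroidal axis using Ī + A·d² with d = y − 31.47:
  vertical leg: d = 18.53 mm → contributes +1 176 672 mm⁴
  horizontal leg (remainder): d = -26.47 mm → contributes +496 318 mm⁴
Total I = 1 672 990 mm⁴.

Ix ≈ 1.7 × 10⁶ mm⁴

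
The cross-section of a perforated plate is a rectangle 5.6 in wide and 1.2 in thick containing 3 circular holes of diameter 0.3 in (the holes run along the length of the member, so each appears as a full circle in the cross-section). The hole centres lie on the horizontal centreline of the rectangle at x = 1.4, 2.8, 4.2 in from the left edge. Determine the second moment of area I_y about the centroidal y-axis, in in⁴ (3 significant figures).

I_y ≈ 17.3 in⁴

Treat the section as a set of non-overlapping primitives; coordinates are from the bounding-box lower-left.
Plate: 5.6 × 1.2, A = 6.72 in², x = 2.8 in, Ī = 17.562 in⁴.
Hole 1 (subtracted): ⌀0.3, A = 0.070686 in², x = 1.4 in, Ī = 0.00039761 in⁴.
Hole 2 (subtracted): ⌀0.3, A = 0.070686 in², x = 2.8 in, Ī = 0.00039761 in⁴.
Hole 3 (subtracted): ⌀0.3, A = 0.070686 in², x = 4.2 in, Ī = 0.00039761 in⁴.
By symmetry the centroid is at mid-width, x̄ = 2.8 in.
Transfer each piece to the centroidal y-axis using Ī + A·d² with d = x − 2.8:
  plate: d = 0 in → contributes +17.562 in⁴
  hole 1: d = -1.4 in → contributes −0.13894 in⁴
  hole 2: d = 0 in → contributes −0.00039761 in⁴
  hole 3: d = 1.4 in → contributes −0.13894 in⁴
Total I = 17.283 in⁴.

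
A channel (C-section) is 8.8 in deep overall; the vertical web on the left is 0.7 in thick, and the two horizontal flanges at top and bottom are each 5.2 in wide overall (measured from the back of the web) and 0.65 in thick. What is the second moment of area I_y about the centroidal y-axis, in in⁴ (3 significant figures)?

I_y ≈ 30.4 in⁴

Split into non-overlapping primitives; take the origin at the lower-left of the bounding box.
Web: 0.7 × 8.8, A = 6.16 in², x = 0.35 in, Ī = 0.25153 in⁴.
Top flange (beyond web): 4.5 × 0.65, A = 2.925 in², x = 2.95 in, Ī = 4.9359 in⁴.
Bottom flange (beyond web): 4.5 × 0.65, A = 2.925 in², x = 2.95 in, Ī = 4.9359 in⁴.
Centroid: x̄ = ΣA·x / ΣA = 1.6164 in.
Transfer each piece to the centroidal y-axis using Ī + A·d² with d = x − 1.6164:
  web: d = -1.2664 in → contributes +10.131 in⁴
  top flange (beyond web): d = 1.3336 in → contributes +10.138 in⁴
  bottom flange (beyond web): d = 1.3336 in → contributes +10.138 in⁴
Total I = 30.407 in⁴.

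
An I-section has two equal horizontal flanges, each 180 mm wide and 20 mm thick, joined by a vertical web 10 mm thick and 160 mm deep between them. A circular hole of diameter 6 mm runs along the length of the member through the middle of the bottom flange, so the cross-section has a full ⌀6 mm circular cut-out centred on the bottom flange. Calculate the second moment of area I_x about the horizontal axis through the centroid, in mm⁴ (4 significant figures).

Split into non-overlapping primitives; take the origin at the lower-left of the bounding box.
Bottom flange: 180 × 20, A = 3 600 mm², y = 10 mm, Ī = 120 000 mm⁴.
Web: 10 × 160, A = 1 600 mm², y = 100 mm, Ī = 3 413 333 mm⁴.
Top flange: 180 × 20, A = 3 600 mm², y = 190 mm, Ī = 120 000 mm⁴.
Hole (subtracted): ⌀6, A = 28.2743 mm², y = 10 mm, Ī = 63.6173 mm⁴.
Centroid: ȳ = ΣA·y / ΣA = 100.29 mm.
Transfer each piece to the horizontal axis through the centroid using Ī + A·d² with d = y − 100.29:
  bottom flange: d = -90.2901 mm → contributes +29 468 289 mm⁴
  web: d = -0.290101 mm → contributes +3 413 468 mm⁴
  top flange: d = 89.7099 mm → contributes +29 092 317 mm⁴
  hole: d = -90.2901 mm → contributes −230 565 mm⁴
Total I = 61 743 509 mm⁴.

I_x ≈ 6.174 × 10⁷ mm⁴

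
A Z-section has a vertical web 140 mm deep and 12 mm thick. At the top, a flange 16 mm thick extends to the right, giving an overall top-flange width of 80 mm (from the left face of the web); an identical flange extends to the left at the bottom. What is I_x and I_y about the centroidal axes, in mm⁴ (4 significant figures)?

Split into non-overlapping primitives; take the origin at the lower-left of the bounding box.
Web: 12 × 140, A = 1 680 mm², y = 70 mm, Ī = 2 744 000 mm⁴.
Top flange (beyond web): 68 × 16, A = 1 088 mm², y = 132 mm, Ī = 23210.7 mm⁴.
Bottom flange (beyond web): 68 × 16, A = 1 088 mm², y = 8 mm, Ī = 23210.7 mm⁴.
Centroid: ȳ = ΣA·y / ΣA = 70 mm.
Transfer each piece to the centroidal x-axis using Ī + A·d² with d = y − 70:
  web: d = 0 mm → contributes +2 744 000 mm⁴
  top flange (beyond web): d = 62 mm → contributes +4 205 483 mm⁴
  bottom flange (beyond web): d = -62 mm → contributes +4 205 483 mm⁴
Total I = 11 154 965 mm⁴.
For the y-axis: x̄ = 74 mm.
Repeating about the centroidal y-axis gives I_y = 4 340 245 mm⁴.

I_x ≈ 1.115 × 10⁷ mm⁴, I_y ≈ 4.340 × 10⁶ mm⁴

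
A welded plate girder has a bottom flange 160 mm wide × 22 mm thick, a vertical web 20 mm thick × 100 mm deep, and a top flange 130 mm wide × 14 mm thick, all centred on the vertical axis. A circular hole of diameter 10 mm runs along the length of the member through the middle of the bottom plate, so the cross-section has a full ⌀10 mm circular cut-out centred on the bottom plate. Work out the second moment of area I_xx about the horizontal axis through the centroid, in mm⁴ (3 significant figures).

Break the section into simple shapes (no overlaps), measuring from the bottom-left corner of the bounding box.
Bottom plate: 160 × 22, A = 3 520 mm², y = 11 mm, Ī = 141 973 mm⁴.
Web plate: 20 × 100, A = 2 000 mm², y = 72 mm, Ī = 1 666 667 mm⁴.
Top plate: 130 × 14, A = 1 820 mm², y = 129 mm, Ī = 29 727 mm⁴.
Hole (subtracted): ⌀10, A = 78.54 mm², y = 11 mm, Ī = 490.87 mm⁴.
Centroid: ȳ = ΣA·y / ΣA = 57.376 mm.
Transfer each piece to the horizontal axis through the centroid using Ī + A·d² with d = y − 57.376:
  bottom plate: d = -46.376 mm → contributes +7 712 668 mm⁴
  web plate: d = 14.624 mm → contributes +2 094 369 mm⁴
  top plate: d = 71.624 mm → contributes +9 366 231 mm⁴
  hole: d = -46.376 mm → contributes −169 412 mm⁴
Total I = 19 003 857 mm⁴.

I_xx ≈ 1.90 × 10⁷ mm⁴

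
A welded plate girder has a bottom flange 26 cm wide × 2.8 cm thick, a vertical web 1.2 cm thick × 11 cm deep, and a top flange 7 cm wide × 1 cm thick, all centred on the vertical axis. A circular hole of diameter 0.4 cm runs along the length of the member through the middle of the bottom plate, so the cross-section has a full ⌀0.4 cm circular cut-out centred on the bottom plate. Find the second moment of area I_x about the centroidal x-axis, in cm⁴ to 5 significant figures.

Treat the section as a set of non-overlapping primitives; coordinates are from the bounding-box lower-left.
Bottom plate: 26 × 2.8, A = 72.8 cm², y = 1.4 cm, Ī = 47.56267 cm⁴.
Web plate: 1.2 × 11, A = 13.2 cm², y = 8.3 cm, Ī = 133.1 cm⁴.
Top plate: 7 × 1, A = 7 cm², y = 14.3 cm, Ī = 0.5833333 cm⁴.
Hole (subtracted): ⌀0.4, A = 0.1256637 cm², y = 1.4 cm, Ī = 0.001256637 cm⁴.
Centroid: ȳ = ΣA·y / ΣA = 3.352961 cm.
Transfer each piece to the centroidal x-axis using Ī + A·d² with d = y − 3.352961:
  bottom plate: d = -1.952961 cm → contributes +325.2261 cm⁴
  web plate: d = 4.947039 cm → contributes +456.1461 cm⁴
  top plate: d = 10.94704 cm → contributes +839.4469 cm⁴
  hole: d = -1.952961 cm → contributes −0.4805454 cm⁴
Total I = 1620.339 cm⁴.

I_x ≈ 1620.3 cm⁴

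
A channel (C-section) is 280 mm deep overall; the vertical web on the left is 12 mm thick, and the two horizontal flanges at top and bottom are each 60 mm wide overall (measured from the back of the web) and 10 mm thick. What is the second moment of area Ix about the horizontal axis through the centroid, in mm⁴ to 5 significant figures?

Split into non-overlapping primitives; take the origin at the lower-left of the bounding box.
Web: 12 × 280, A = 3 360 mm², y = 140 mm, Ī = 21 952 000 mm⁴.
Top flange (beyond web): 48 × 10, A = 480 mm², y = 275 mm, Ī = 4 000 mm⁴.
Bottom flange (beyond web): 48 × 10, A = 480 mm², y = 5 mm, Ī = 4 000 mm⁴.
By symmetry the centroid is at mid-height, ȳ = 140 mm.
Transfer each piece to the horizontal axis through the centroid using Ī + A·d² with d = y − 140:
  web: d = 0 mm → contributes +21 952 000 mm⁴
  top flange (beyond web): d = 135 mm → contributes +8 752 000 mm⁴
  bottom flange (beyond web): d = -135 mm → contributes +8 752 000 mm⁴
Total I = 39 456 000 mm⁴.

Ix ≈ 3.9456 × 10⁷ mm⁴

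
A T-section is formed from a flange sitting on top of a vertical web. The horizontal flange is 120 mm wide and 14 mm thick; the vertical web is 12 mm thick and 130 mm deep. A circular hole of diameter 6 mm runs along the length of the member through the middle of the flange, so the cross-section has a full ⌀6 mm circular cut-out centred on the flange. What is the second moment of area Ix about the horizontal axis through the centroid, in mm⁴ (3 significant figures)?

Decompose the section into non-overlapping parts with the origin at the bottom-left of its bounding rectangle.
Flange: 120 × 14, A = 1 680 mm², y = 137 mm, Ī = 27 440 mm⁴.
Web: 12 × 130, A = 1 560 mm², y = 65 mm, Ī = 2 197 000 mm⁴.
Hole (subtracted): ⌀6, A = 28.274 mm², y = 137 mm, Ī = 63.617 mm⁴.
Centroid: ȳ = ΣA·y / ΣA = 102.03 mm.
Transfer each piece to the horizontal axis through the centroid using Ī + A·d² with d = y − 102.03:
  flange: d = 34.972 mm → contributes +2 082 131 mm⁴
  web: d = -37.028 mm → contributes +4 335 890 mm⁴
  hole: d = 34.972 mm → contributes −34 644 mm⁴
Total I = 6 383 378 mm⁴.

Ix ≈ 6.38 × 10⁶ mm⁴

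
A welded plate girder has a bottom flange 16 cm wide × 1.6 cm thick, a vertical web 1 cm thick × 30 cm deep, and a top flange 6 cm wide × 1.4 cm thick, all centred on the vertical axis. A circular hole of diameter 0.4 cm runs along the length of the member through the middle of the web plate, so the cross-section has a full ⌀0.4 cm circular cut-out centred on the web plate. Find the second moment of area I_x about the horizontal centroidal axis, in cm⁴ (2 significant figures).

Treat the section as a set of non-overlapping primitives; coordinates are from the bounding-box lower-left.
Bottom plate: 16 × 1.6, A = 25.6 cm², y = 0.8 cm, Ī = 5.461 cm⁴.
Web plate: 1 × 30, A = 30 cm², y = 16.6 cm, Ī = 2 250 cm⁴.
Top plate: 6 × 1.4, A = 8.4 cm², y = 32.3 cm, Ī = 1.372 cm⁴.
Hole (subtracted): ⌀0.4, A = 0.1257 cm², y = 16.6 cm, Ī = 0.001257 cm⁴.
Centroid: ȳ = ΣA·y / ΣA = 12.33 cm.
Transfer each piece to the horizontal centroidal axis using Ī + A·d² with d = y − 12.33:
  bottom plate: d = -11.53 cm → contributes +3 410 cm⁴
  web plate: d = 4.268 cm → contributes +2 796 cm⁴
  top plate: d = 19.97 cm → contributes +3 351 cm⁴
  hole: d = 4.268 cm → contributes −2.29 cm⁴
Total I = 9 555 cm⁴.

I_x ≈ 9600 cm⁴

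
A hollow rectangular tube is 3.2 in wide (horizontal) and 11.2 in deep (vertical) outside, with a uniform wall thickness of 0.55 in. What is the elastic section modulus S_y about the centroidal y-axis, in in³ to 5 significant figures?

Treat the section as a set of non-overlapping primitives; coordinates are from the bounding-box lower-left.
Outer rectangle: 3.2 × 11.2, A = 35.84 in², x = 1.6 in, Ī = 30.58347 in⁴.
Inner void (subtracted): 2.1 × 10.1, A = 21.21 in², x = 1.6 in, Ī = 7.794675 in⁴.
By symmetry the centroid is at mid-width, x̄ = 1.6 in.
All pieces are centred on the centroidal y-axis, so I = ΣĪ (holes subtracted) = 22.78879 in⁴.
Extreme fibre distance c = 1.6 in; S = I/c = 14.24299 in³.

S_y ≈ 14.243 in³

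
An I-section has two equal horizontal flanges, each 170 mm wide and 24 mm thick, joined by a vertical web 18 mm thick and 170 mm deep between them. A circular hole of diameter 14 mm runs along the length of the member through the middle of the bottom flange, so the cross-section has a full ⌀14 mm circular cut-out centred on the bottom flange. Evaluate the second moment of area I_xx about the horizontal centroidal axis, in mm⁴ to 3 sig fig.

I_xx ≈ 8.31 × 10⁷ mm⁴

Split into non-overlapping primitives; take the origin at the lower-left of the bounding box.
Bottom flange: 170 × 24, A = 4 080 mm², y = 12 mm, Ī = 195 840 mm⁴.
Web: 18 × 170, A = 3 060 mm², y = 109 mm, Ī = 7 369 500 mm⁴.
Top flange: 170 × 24, A = 4 080 mm², y = 206 mm, Ī = 195 840 mm⁴.
Hole (subtracted): ⌀14, A = 153.94 mm², y = 12 mm, Ī = 1885.7 mm⁴.
Centroid: ȳ = ΣA·y / ΣA = 110.35 mm.
Transfer each piece to the horizontal centroidal axis using Ī + A·d² with d = y − 110.35:
  bottom flange: d = -98.349 mm → contributes +39 660 026 mm⁴
  web: d = -1.3493 mm → contributes +7 375 071 mm⁴
  top flange: d = 95.651 mm → contributes +37 523 951 mm⁴
  hole: d = -98.349 mm → contributes −1 490 866 mm⁴
Total I = 83 068 183 mm⁴.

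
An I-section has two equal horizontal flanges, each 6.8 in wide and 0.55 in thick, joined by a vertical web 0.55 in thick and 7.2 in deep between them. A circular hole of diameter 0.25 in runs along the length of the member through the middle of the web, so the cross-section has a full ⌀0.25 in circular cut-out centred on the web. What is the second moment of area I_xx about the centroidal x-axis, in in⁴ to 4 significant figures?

Decompose the section into non-overlapping parts with the origin at the bottom-left of its bounding rectangle.
Bottom flange: 6.8 × 0.55, A = 3.74 in², y = 0.275 in, Ī = 0.0942792 in⁴.
Web: 0.55 × 7.2, A = 3.96 in², y = 4.15 in, Ī = 17.1072 in⁴.
Top flange: 6.8 × 0.55, A = 3.74 in², y = 8.025 in, Ī = 0.0942792 in⁴.
Hole (subtracted): ⌀0.25, A = 0.0490874 in², y = 4.15 in, Ī = 0.000191748 in⁴.
By symmetry the centroid is at mid-height, ȳ = 4.15 in.
Transfer each piece to the centroidal x-axis using Ī + A·d² with d = y − 4.15:
  bottom flange: d = -3.875 in → contributes +56.2527 in⁴
  web: d = 0 in → contributes +17.1072 in⁴
  top flange: d = 3.875 in → contributes +56.2527 in⁴
  hole: d = 0 in → contributes −0.000191748 in⁴
Total I = 129.612 in⁴.

I_xx ≈ 129.6 in⁴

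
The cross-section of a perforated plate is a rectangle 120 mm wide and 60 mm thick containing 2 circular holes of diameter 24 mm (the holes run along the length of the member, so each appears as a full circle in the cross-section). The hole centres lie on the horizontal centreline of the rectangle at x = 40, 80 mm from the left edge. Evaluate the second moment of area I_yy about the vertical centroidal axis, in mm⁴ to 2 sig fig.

Decompose the section into non-overlapping parts with the origin at the bottom-left of its bounding rectangle.
Plate: 120 × 60, A = 7 200 mm², x = 60 mm, Ī = 8 640 000 mm⁴.
Hole 1 (subtracted): ⌀24, A = 452.4 mm², x = 40 mm, Ī = 16 286 mm⁴.
Hole 2 (subtracted): ⌀24, A = 452.4 mm², x = 80 mm, Ī = 16 286 mm⁴.
By symmetry the centroid is at mid-width, x̄ = 60 mm.
Transfer each piece to the vertical centroidal axis using Ī + A·d² with d = x − 60:
  plate: d = 0 mm → contributes +8 640 000 mm⁴
  hole 1: d = -20 mm → contributes −197 242 mm⁴
  hole 2: d = 20 mm → contributes −197 242 mm⁴
Total I = 8 245 516 mm⁴.

I_yy ≈ 8.2 × 10⁶ mm⁴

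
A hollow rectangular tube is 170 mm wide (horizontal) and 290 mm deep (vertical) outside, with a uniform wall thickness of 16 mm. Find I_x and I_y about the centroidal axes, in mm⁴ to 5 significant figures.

Break the section into simple shapes (no overlaps), measuring from the bottom-left corner of the bounding box.
Outer rectangle: 170 × 290, A = 49 300 mm², y = 145 mm, Ī = 345 510 833 mm⁴.
Inner void (subtracted): 138 × 258, A = 35 604 mm², y = 145 mm, Ī = 197 495 388 mm⁴.
By symmetry the centroid is at mid-height, ȳ = 145 mm.
All pieces are centred on the centroidal x-axis, so I = ΣĪ (holes subtracted) = 148 015 445 mm⁴.
Repeating about the centroidal y-axis gives I_y = 62 227 285 mm⁴.

I_x ≈ 1.4802 × 10⁸ mm⁴, I_y ≈ 6.2227 × 10⁷ mm⁴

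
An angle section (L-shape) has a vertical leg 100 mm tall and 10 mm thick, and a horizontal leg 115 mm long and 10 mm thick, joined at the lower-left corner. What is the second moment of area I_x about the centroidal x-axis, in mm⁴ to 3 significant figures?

I_x ≈ 1.88 × 10⁶ mm⁴

Break the section into simple shapes (no overlaps), measuring from the bottom-left corner of the bounding box.
Vertical leg: 10 × 100, A = 1 000 mm², y = 50 mm, Ī = 833 333 mm⁴.
Horizontal leg (remainder): 105 × 10, A = 1 050 mm², y = 5 mm, Ī = 8 750 mm⁴.
Centroid: ȳ = ΣA·y / ΣA = 26.951 mm.
Transfer each piece to the centroidal x-axis using Ī + A·d² with d = y − 26.951:
  vertical leg: d = 23.049 mm → contributes +1 364 580 mm⁴
  horizontal leg (remainder): d = -21.951 mm → contributes +514 699 mm⁴
Total I = 1 879 278 mm⁴.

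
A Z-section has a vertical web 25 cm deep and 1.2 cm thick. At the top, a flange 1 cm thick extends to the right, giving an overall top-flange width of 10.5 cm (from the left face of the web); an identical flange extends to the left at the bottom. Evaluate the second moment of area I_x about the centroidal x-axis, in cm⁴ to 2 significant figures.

I_x ≈ 4200 cm⁴

Break the section into simple shapes (no overlaps), measuring from the bottom-left corner of the bounding box.
Web: 1.2 × 25, A = 30 cm², y = 12.5 cm, Ī = 1 563 cm⁴.
Top flange (beyond web): 9.3 × 1, A = 9.3 cm², y = 24.5 cm, Ī = 0.775 cm⁴.
Bottom flange (beyond web): 9.3 × 1, A = 9.3 cm², y = 0.5 cm, Ī = 0.775 cm⁴.
Centroid: ȳ = ΣA·y / ΣA = 12.5 cm.
Transfer each piece to the centroidal x-axis using Ī + A·d² with d = y − 12.5:
  web: d = 0 cm → contributes +1 563 cm⁴
  top flange (beyond web): d = 12 cm → contributes +1 340 cm⁴
  bottom flange (beyond web): d = -12 cm → contributes +1 340 cm⁴
Total I = 4 242 cm⁴.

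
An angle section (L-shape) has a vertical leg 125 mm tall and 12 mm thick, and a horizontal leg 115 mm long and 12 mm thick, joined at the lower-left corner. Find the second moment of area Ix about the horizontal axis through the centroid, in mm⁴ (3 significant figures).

Break the section into simple shapes (no overlaps), measuring from the bottom-left corner of the bounding box.
Vertical leg: 12 × 125, A = 1 500 mm², y = 62.5 mm, Ī = 1 953 125 mm⁴.
Horizontal leg (remainder): 103 × 12, A = 1 236 mm², y = 6 mm, Ī = 14 832 mm⁴.
Centroid: ȳ = ΣA·y / ΣA = 36.976 mm.
Transfer each piece to the horizontal axis through the centroid using Ī + A·d² with d = y − 36.976:
  vertical leg: d = 25.524 mm → contributes +2 930 346 mm⁴
  horizontal leg (remainder): d = -30.976 mm → contributes +1 200 780 mm⁴
Total I = 4 131 126 mm⁴.

Ix ≈ 4.13 × 10⁶ mm⁴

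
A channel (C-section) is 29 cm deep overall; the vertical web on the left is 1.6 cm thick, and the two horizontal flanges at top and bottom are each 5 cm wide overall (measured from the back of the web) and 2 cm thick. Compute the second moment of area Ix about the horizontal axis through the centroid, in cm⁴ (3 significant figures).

Ix ≈ 5740 cm⁴

Treat the section as a set of non-overlapping primitives; coordinates are from the bounding-box lower-left.
Web: 1.6 × 29, A = 46.4 cm², y = 14.5 cm, Ī = 3251.9 cm⁴.
Top flange (beyond web): 3.4 × 2, A = 6.8 cm², y = 28 cm, Ī = 2.2667 cm⁴.
Bottom flange (beyond web): 3.4 × 2, A = 6.8 cm², y = 1 cm, Ī = 2.2667 cm⁴.
By symmetry the centroid is at mid-height, ȳ = 14.5 cm.
Transfer each piece to the horizontal axis through the centroid using Ī + A·d² with d = y − 14.5:
  web: d = 0 cm → contributes +3251.9 cm⁴
  top flange (beyond web): d = 13.5 cm → contributes +1241.6 cm⁴
  bottom flange (beyond web): d = -13.5 cm → contributes +1241.6 cm⁴
Total I = 5 735 cm⁴.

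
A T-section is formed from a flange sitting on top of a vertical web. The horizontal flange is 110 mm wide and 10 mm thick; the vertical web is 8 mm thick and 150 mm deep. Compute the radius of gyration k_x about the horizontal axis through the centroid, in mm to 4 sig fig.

Break the section into simple shapes (no overlaps), measuring from the bottom-left corner of the bounding box.
Flange: 110 × 10, A = 1 100 mm², y = 155 mm, Ī = 9166.67 mm⁴.
Web: 8 × 150, A = 1 200 mm², y = 75 mm, Ī = 2 250 000 mm⁴.
Centroid: ȳ = ΣA·y / ΣA = 113.261 mm.
Transfer each piece to the horizontal axis through the centroid using Ī + A·d² with d = y − 113.261:
  flange: d = 41.7391 mm → contributes +1 925 537 mm⁴
  web: d = -38.2609 mm → contributes +4 006 673 mm⁴
Total I = 5 932 210 mm⁴.
Radius of gyration: k = √(I/A) = √(5 932 210 / 2 300) = 50.786 mm.

k_x ≈ 50.79 mm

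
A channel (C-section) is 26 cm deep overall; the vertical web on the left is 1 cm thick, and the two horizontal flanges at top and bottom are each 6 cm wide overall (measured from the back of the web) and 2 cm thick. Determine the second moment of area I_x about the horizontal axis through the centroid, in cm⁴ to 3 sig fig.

Break the section into simple shapes (no overlaps), measuring from the bottom-left corner of the bounding box.
Web: 1 × 26, A = 26 cm², y = 13 cm, Ī = 1464.7 cm⁴.
Top flange (beyond web): 5 × 2, A = 10 cm², y = 25 cm, Ī = 3.3333 cm⁴.
Bottom flange (beyond web): 5 × 2, A = 10 cm², y = 1 cm, Ī = 3.3333 cm⁴.
By symmetry the centroid is at mid-height, ȳ = 13 cm.
Transfer each piece to the horizontal axis through the centroid using Ī + A·d² with d = y − 13:
  web: d = 0 cm → contributes +1464.7 cm⁴
  top flange (beyond web): d = 12 cm → contributes +1443.3 cm⁴
  bottom flange (beyond web): d = -12 cm → contributes +1443.3 cm⁴
Total I = 4351.3 cm⁴.

I_x ≈ 4350 cm⁴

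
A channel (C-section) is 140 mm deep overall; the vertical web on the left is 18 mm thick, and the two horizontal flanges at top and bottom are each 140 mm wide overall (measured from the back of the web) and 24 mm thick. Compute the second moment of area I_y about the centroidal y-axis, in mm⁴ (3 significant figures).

Decompose the section into non-overlapping parts with the origin at the bottom-left of its bounding rectangle.
Web: 18 × 140, A = 2 520 mm², x = 9 mm, Ī = 68 040 mm⁴.
Top flange (beyond web): 122 × 24, A = 2 928 mm², x = 79 mm, Ī = 3 631 696 mm⁴.
Bottom flange (beyond web): 122 × 24, A = 2 928 mm², x = 79 mm, Ī = 3 631 696 mm⁴.
Centroid: x̄ = ΣA·x / ΣA = 57.94 mm.
Transfer each piece to the centroidal y-axis using Ī + A·d² with d = x − 57.94:
  web: d = -48.94 mm → contributes +6 103 709 mm⁴
  top flange (beyond web): d = 21.06 mm → contributes +4 930 354 mm⁴
  bottom flange (beyond web): d = 21.06 mm → contributes +4 930 354 mm⁴
Total I = 15 964 418 mm⁴.

I_y ≈ 1.60 × 10⁷ mm⁴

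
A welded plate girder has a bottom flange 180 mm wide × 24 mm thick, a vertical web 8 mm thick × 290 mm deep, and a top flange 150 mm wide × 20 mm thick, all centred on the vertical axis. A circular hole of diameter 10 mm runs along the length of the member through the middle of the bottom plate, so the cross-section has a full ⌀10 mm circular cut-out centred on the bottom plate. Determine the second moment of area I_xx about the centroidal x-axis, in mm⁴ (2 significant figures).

I_xx ≈ 1.9 × 10⁸ mm⁴

Break the section into simple shapes (no overlaps), measuring from the bottom-left corner of the bounding box.
Bottom plate: 180 × 24, A = 4 320 mm², y = 12 mm, Ī = 207 360 mm⁴.
Web plate: 8 × 290, A = 2 320 mm², y = 169 mm, Ī = 16 259 333 mm⁴.
Top plate: 150 × 20, A = 3 000 mm², y = 324 mm, Ī = 100 000 mm⁴.
Hole (subtracted): ⌀10, A = 78.54 mm², y = 12 mm, Ī = 490.9 mm⁴.
Centroid: ȳ = ΣA·y / ΣA = 148 mm.
Transfer each piece to the centroidal x-axis using Ī + A·d² with d = y − 148:
  bottom plate: d = -136 mm → contributes +80 095 507 mm⁴
  web plate: d = 21.01 mm → contributes +17 283 662 mm⁴
  top plate: d = 176 mm → contributes +93 041 097 mm⁴
  hole: d = -136 mm → contributes −1 452 898 mm⁴
Total I = 188 967 369 mm⁴.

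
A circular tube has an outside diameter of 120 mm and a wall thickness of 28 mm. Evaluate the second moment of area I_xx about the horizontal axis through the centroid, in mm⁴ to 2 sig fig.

I_xx ≈ 9.4 × 10⁶ mm⁴

Decompose the section into non-overlapping parts with the origin at the bottom-left of its bounding rectangle.
Outer circle: ⌀120, A = 11 310 mm², y = 60 mm, Ī = 10 178 760 mm⁴.
Bore (subtracted): ⌀64, A = 3 217 mm², y = 60 mm, Ī = 823 550 mm⁴.
By symmetry the centroid is at mid-height, ȳ = 60 mm.
All pieces are centred on the horizontal axis through the centroid, so I = ΣĪ (holes subtracted) = 9 355 211 mm⁴.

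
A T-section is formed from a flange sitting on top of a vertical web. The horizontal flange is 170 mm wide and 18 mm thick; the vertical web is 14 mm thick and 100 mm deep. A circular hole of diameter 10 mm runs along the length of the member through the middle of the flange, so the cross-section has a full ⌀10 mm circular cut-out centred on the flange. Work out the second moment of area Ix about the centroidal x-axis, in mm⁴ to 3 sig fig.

Ix ≈ 4.57 × 10⁶ mm⁴

Split into non-overlapping primitives; take the origin at the lower-left of the bounding box.
Flange: 170 × 18, A = 3 060 mm², y = 109 mm, Ī = 82 620 mm⁴.
Web: 14 × 100, A = 1 400 mm², y = 50 mm, Ī = 1 166 667 mm⁴.
Hole (subtracted): ⌀10, A = 78.54 mm², y = 109 mm, Ī = 490.87 mm⁴.
Centroid: ȳ = ΣA·y / ΣA = 90.148 mm.
Transfer each piece to the centroidal x-axis using Ī + A·d² with d = y − 90.148:
  flange: d = 18.852 mm → contributes +1 170 156 mm⁴
  web: d = -40.148 mm → contributes +3 423 255 mm⁴
  hole: d = 18.852 mm → contributes −28 404 mm⁴
Total I = 4 565 007 mm⁴.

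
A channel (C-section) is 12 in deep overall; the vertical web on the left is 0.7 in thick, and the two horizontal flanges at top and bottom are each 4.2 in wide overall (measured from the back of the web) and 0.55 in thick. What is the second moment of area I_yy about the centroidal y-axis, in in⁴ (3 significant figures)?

Treat the section as a set of non-overlapping primitives; coordinates are from the bounding-box lower-left.
Web: 0.7 × 12, A = 8.4 in², x = 0.35 in, Ī = 0.343 in⁴.
Top flange (beyond web): 3.5 × 0.55, A = 1.925 in², x = 2.45 in, Ī = 1.9651 in⁴.
Bottom flange (beyond web): 3.5 × 0.55, A = 1.925 in², x = 2.45 in, Ī = 1.9651 in⁴.
Centroid: x̄ = ΣA·x / ΣA = 1.01 in.
Transfer each piece to the centroidal y-axis using Ī + A·d² with d = x − 1.01:
  web: d = -0.66 in → contributes +4.002 in⁴
  top flange (beyond web): d = 1.44 in → contributes +5.9568 in⁴
  bottom flange (beyond web): d = 1.44 in → contributes +5.9568 in⁴
Total I = 15.916 in⁴.

I_yy ≈ 15.9 in⁴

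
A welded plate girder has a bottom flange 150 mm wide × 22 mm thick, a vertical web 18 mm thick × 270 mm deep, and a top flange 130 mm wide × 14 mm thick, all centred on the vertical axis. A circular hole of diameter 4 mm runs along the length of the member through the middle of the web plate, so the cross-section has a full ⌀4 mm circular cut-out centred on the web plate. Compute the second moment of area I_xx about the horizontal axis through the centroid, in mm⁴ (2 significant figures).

I_xx ≈ 1.3 × 10⁸ mm⁴

Break the section into simple shapes (no overlaps), measuring from the bottom-left corner of the bounding box.
Bottom plate: 150 × 22, A = 3 300 mm², y = 11 mm, Ī = 133 100 mm⁴.
Web plate: 18 × 270, A = 4 860 mm², y = 157 mm, Ī = 29 524 500 mm⁴.
Top plate: 130 × 14, A = 1 820 mm², y = 299 mm, Ī = 29 727 mm⁴.
Hole (subtracted): ⌀4, A = 12.57 mm², y = 157 mm, Ī = 12.57 mm⁴.
Centroid: ȳ = ΣA·y / ΣA = 134.6 mm.
Transfer each piece to the horizontal axis through the centroid using Ī + A·d² with d = y − 134.6:
  bottom plate: d = -123.6 mm → contributes +50 539 744 mm⁴
  web plate: d = 22.41 mm → contributes +31 965 009 mm⁴
  top plate: d = 164.4 mm → contributes +49 224 895 mm⁴
  hole: d = 22.41 mm → contributes −6 323 mm⁴
Total I = 131 723 325 mm⁴.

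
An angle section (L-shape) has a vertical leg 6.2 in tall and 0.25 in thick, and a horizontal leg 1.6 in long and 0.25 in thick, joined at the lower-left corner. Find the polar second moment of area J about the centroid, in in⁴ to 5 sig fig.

Treat the section as a set of non-overlapping primitives; coordinates are from the bounding-box lower-left.
Vertical leg: 0.25 × 6.2, A = 1.55 in², y = 3.1 in, Ī = 4.965167 in⁴.
Horizontal leg (remainder): 1.35 × 0.25, A = 0.3375 in², y = 0.125 in, Ī = 0.001757813 in⁴.
Centroid: ȳ = ΣA·y / ΣA = 2.568046 in.
Transfer each piece to the centroidal x-axis using Ī + A·d² with d = y − 2.568046:
  vertical leg: d = 0.5319536 in → contributes +5.403777 in⁴
  horizontal leg (remainder): d = -2.443046 in → contributes +2.016118 in⁴
Total I = 7.419896 in⁴.
For the y-axis: x̄ = 0.2680464 in.
Repeating about the centroidal y-axis gives I_y = 0.2367082 in⁴.
Polar second moment: J = I_x + I_y = 7.656604 in⁴.

J ≈ 7.6566 in⁴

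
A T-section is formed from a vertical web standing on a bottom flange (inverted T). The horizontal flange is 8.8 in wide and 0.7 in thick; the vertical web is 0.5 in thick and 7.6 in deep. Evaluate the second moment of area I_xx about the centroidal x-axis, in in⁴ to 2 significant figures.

Decompose the section into non-overlapping parts with the origin at the bottom-left of its bounding rectangle.
Flange: 8.8 × 0.7, A = 6.16 in², y = 0.35 in, Ī = 0.2515 in⁴.
Web: 0.5 × 7.6, A = 3.8 in², y = 4.5 in, Ī = 18.29 in⁴.
Centroid: ȳ = ΣA·y / ΣA = 1.933 in.
Transfer each piece to the centroidal x-axis using Ī + A·d² with d = y − 1.933:
  flange: d = -1.583 in → contributes +15.69 in⁴
  web: d = 2.567 in → contributes +43.32 in⁴
Total I = 59.02 in⁴.

I_xx ≈ 59 in⁴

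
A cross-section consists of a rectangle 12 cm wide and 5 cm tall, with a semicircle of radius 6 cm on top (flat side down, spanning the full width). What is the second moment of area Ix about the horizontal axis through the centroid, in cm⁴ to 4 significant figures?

Split into non-overlapping primitives; take the origin at the lower-left of the bounding box.
Rectangular body: 12 × 5, A = 60 cm², y = 2.5 cm, Ī = 125 cm⁴.
Semicircular cap: semicircle r = 6, A = 56.5487 cm², y = 7.54648 cm, Ī = 142.245 cm⁴.
Centroid: ȳ = ΣA·y / ΣA = 4.94852 cm.
Transfer each piece to the horizontal axis through the centroid using Ī + A·d² with d = y − 4.94852:
  rectangular body: d = -2.44852 cm → contributes +484.715 cm⁴
  semicircular cap: d = 2.59796 cm → contributes +523.914 cm⁴
Total I = 1008.63 cm⁴.

Ix ≈ 1009 cm⁴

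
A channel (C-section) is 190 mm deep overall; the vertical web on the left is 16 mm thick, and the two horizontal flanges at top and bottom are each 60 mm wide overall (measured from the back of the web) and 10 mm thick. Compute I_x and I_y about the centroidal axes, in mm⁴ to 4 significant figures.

Split into non-overlapping primitives; take the origin at the lower-left of the bounding box.
Web: 16 × 190, A = 3 040 mm², y = 95 mm, Ī = 9 145 333 mm⁴.
Top flange (beyond web): 44 × 10, A = 440 mm², y = 185 mm, Ī = 3666.67 mm⁴.
Bottom flange (beyond web): 44 × 10, A = 440 mm², y = 5 mm, Ī = 3666.67 mm⁴.
By symmetry the centroid is at mid-height, ȳ = 95 mm.
Transfer each piece to the centroidal x-axis using Ī + A·d² with d = y − 95:
  web: d = 0 mm → contributes +9 145 333 mm⁴
  top flange (beyond web): d = 90 mm → contributes +3 567 667 mm⁴
  bottom flange (beyond web): d = -90 mm → contributes +3 567 667 mm⁴
Total I = 16 280 667 mm⁴.
For the y-axis: x̄ = 14.7347 mm.
Repeating about the centroidal y-axis gives I_y = 821 031 mm⁴.

I_x ≈ 1.628 × 10⁷ mm⁴, I_y ≈ 8.210 × 10⁵ mm⁴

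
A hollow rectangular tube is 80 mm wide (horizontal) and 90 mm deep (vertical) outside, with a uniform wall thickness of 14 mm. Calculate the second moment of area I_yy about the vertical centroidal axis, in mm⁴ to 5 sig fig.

I_yy ≈ 3.1135 × 10⁶ mm⁴

Treat the section as a set of non-overlapping primitives; coordinates are from the bounding-box lower-left.
Outer rectangle: 80 × 90, A = 7 200 mm², x = 40 mm, Ī = 3 840 000 mm⁴.
Inner void (subtracted): 52 × 62, A = 3 224 mm², x = 40 mm, Ī = 726474.7 mm⁴.
By symmetry the centroid is at mid-width, x̄ = 40 mm.
All pieces are centred on the vertical centroidal axis, so I = ΣĪ (holes subtracted) = 3 113 525 mm⁴.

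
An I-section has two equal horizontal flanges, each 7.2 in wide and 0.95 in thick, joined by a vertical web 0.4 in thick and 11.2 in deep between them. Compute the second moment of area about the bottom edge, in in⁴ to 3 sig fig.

I_base ≈ 1330 in⁴

Treat the section as a set of non-overlapping primitives; coordinates are from the bounding-box lower-left.
Bottom flange: 7.2 × 0.95, A = 6.84 in², y = 0.475 in, Ī = 0.51443 in⁴.
Web: 0.4 × 11.2, A = 4.48 in², y = 6.55 in, Ī = 46.831 in⁴.
Top flange: 7.2 × 0.95, A = 6.84 in², y = 12.625 in, Ī = 0.51443 in⁴.
Transfer each piece to the base of the section using Ī + A·d² with d = y − 0:
  bottom flange: d = 0.475 in → contributes +2.0577 in⁴
  web: d = 6.55 in → contributes +239.03 in⁴
  top flange: d = 12.625 in → contributes +1090.7 in⁴
Total I = 1331.8 in⁴.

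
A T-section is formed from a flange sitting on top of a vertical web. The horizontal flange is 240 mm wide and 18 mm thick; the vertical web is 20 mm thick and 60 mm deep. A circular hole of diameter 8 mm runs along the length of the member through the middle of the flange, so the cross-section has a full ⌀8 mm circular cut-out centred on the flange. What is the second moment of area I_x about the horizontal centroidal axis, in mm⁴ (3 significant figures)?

Treat the section as a set of non-overlapping primitives; coordinates are from the bounding-box lower-left.
Flange: 240 × 18, A = 4 320 mm², y = 69 mm, Ī = 116 640 mm⁴.
Web: 20 × 60, A = 1 200 mm², y = 30 mm, Ī = 360 000 mm⁴.
Hole (subtracted): ⌀8, A = 50.265 mm², y = 69 mm, Ī = 201.06 mm⁴.
Centroid: ȳ = ΣA·y / ΣA = 60.444 mm.
Transfer each piece to the horizontal centroidal axis using Ī + A·d² with d = y − 60.444:
  flange: d = 8.5562 mm → contributes +432 899 mm⁴
  web: d = -30.444 mm → contributes +1 472 192 mm⁴
  hole: d = 8.5562 mm → contributes −3880.9 mm⁴
Total I = 1 901 210 mm⁴.

I_x ≈ 1.90 × 10⁶ mm⁴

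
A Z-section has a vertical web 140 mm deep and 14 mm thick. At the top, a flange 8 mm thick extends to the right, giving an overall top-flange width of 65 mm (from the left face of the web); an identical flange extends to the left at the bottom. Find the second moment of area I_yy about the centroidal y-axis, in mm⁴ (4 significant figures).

I_yy ≈ 1.071 × 10⁶ mm⁴

Break the section into simple shapes (no overlaps), measuring from the bottom-left corner of the bounding box.
Web: 14 × 140, A = 1 960 mm², x = 58 mm, Ī = 32013.3 mm⁴.
Top flange (beyond web): 51 × 8, A = 408 mm², x = 90.5 mm, Ī = 88 434 mm⁴.
Bottom flange (beyond web): 51 × 8, A = 408 mm², x = 25.5 mm, Ī = 88 434 mm⁴.
Centroid: x̄ = ΣA·x / ΣA = 58 mm.
Transfer each piece to the centroidal y-axis using Ī + A·d² with d = x − 58:
  web: d = 0 mm → contributes +32013.3 mm⁴
  top flange (beyond web): d = 32.5 mm → contributes +519 384 mm⁴
  bottom flange (beyond web): d = -32.5 mm → contributes +519 384 mm⁴
Total I = 1 070 781 mm⁴.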